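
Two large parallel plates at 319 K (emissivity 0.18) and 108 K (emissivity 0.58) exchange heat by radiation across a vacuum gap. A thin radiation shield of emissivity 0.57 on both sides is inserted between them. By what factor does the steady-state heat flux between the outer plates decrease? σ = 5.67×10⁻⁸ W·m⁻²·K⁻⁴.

factor ≈ 1.40

Without shield: q₀ = σΔ(T⁴)/(1/ε₁+1/ε₂−1) with denominator 6.280.
With shield the two gaps are in series; the resistances add: (1/ε₁+1/ε_s−1)+(1/ε_s+1/ε₂−1) = 6.310+2.479 = 8.788.
Heat-flux ratio q₀/q = 8.788/6.280.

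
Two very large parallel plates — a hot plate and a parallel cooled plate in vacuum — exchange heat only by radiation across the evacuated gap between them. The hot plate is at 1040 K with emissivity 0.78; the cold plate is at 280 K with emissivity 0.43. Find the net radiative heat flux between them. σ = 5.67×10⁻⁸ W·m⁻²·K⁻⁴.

For two infinite grey parallel plates, q = σ(T₁⁴ − T₂⁴)/(1/ε₁ + 1/ε₂ − 1).
T₁⁴ − T₂⁴ = 1.170×10¹² − 6.147×10⁹ = 1.164×10¹² K⁴.
1/ε₁ + 1/ε₂ − 1 = 1.282 + 2.326 − 1 = 2.608.
q = 5.67×10⁻⁸ × 1.164×10¹² / 2.608.

q ≈ 25300 W/m²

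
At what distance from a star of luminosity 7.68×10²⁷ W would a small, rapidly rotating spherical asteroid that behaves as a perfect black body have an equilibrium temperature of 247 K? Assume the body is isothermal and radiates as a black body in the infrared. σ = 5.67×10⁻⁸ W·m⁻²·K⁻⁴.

For an isothermal black-emitting sphere, (1−a)S·πr² = σ·4πr²·T⁴ ⇒ S = 4σT⁴/(1−a).
S = 4·5.67×10⁻⁸·(247)⁴/1.00 = 844.2 W/m².
Flux falls as S = L/(4πd²), so d = √(L/(4πS)) = √(7.68×10²⁷/(4π·844.2)).

d ≈ 8.51×10¹¹ m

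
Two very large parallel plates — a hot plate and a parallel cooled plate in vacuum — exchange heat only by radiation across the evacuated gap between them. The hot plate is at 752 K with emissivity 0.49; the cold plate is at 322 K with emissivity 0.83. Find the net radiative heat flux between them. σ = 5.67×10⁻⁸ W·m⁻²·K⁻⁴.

For two infinite grey parallel plates, q = σ(T₁⁴ − T₂⁴)/(1/ε₁ + 1/ε₂ − 1).
T₁⁴ − T₂⁴ = 3.198×10¹¹ − 1.075×10¹⁰ = 3.090×10¹¹ K⁴.
1/ε₁ + 1/ε₂ − 1 = 2.041 + 1.205 − 1 = 2.246.
q = 5.67×10⁻⁸ × 3.090×10¹¹ / 2.246.

q ≈ 7800 W/m²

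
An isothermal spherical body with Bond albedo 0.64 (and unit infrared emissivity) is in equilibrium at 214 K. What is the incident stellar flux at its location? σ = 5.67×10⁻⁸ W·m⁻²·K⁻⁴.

S ≈ 1320 W/m²

(1−a)S·πr² = σ·4πr²·T⁴ ⇒ S = 4σT⁴/(1−a).
S = 4·5.67×10⁻⁸·2.097×10⁹/0.360.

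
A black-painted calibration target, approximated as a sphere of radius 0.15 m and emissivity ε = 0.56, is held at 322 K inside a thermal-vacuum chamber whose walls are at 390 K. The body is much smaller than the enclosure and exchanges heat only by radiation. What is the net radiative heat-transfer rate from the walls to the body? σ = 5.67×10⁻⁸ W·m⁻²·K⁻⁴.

P_net ≈ 111 W

For a small grey body in a large enclosure: P_net = εσA(T_body⁴ − T_wall⁴).
A = 4πr² = 0.2827 m²; T_body⁴ − T_wall⁴ = 1.075×10¹⁰ − 2.313×10¹⁰ = -1.238×10¹⁰ K⁴.
|P_net| = 0.56·5.67×10⁻⁸·0.2827·1.238×10¹⁰.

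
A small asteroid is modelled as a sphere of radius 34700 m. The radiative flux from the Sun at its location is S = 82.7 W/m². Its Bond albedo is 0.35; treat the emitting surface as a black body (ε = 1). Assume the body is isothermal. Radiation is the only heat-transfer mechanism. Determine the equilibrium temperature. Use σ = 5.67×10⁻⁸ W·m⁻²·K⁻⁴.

T ≈ 124 K

At equilibrium, absorbed power = emitted power.
Absorbing cross-section = πr² = 3.783×10⁹ m²; emitting surface = 4πr² = 1.513×10¹⁰ m² (ratio 4).
(1−a)S·A_cross = εσ·A_surf·T⁴  ⇒  T⁴ = (1−a)S/(4σ).
T⁴ = 0.650·82.7/(4·5.67×10⁻⁸) = 2.370×10⁸ K⁴.
T = (2.370×10⁸)^(1/4).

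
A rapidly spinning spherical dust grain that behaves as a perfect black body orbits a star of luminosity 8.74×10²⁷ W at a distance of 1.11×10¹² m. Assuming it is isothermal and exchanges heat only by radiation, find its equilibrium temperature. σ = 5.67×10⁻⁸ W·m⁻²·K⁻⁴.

T ≈ 223 K

First find the stellar flux at distance d: S = L/(4πd²) = 8.74×10²⁷/(4π·(1.11×10¹²)²) = 564.5 W/m².
For an isothermal sphere, absorbed (1−a)S·πr² = emitted σ·4πr²·T⁴, so T⁴ = (1−a)S/(4σ).
T⁴ = 1.00·564.5/(4·5.67×10⁻⁸) = 2.489×10⁹ K⁴.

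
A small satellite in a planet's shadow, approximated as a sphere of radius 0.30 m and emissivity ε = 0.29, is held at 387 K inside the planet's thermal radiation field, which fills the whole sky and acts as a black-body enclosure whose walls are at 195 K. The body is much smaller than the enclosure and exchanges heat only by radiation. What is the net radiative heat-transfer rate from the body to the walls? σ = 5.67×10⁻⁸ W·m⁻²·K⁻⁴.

P_net ≈ 390 W

For a small grey body in a large enclosure: P_net = εσA(T_body⁴ − T_wall⁴).
A = 4πr² = 1.131 m²; T_body⁴ − T_wall⁴ = 2.243×10¹⁰ − 1.446×10⁹ = 2.098×10¹⁰ K⁴.
|P_net| = 0.29·5.67×10⁻⁸·1.131·2.098×10¹⁰.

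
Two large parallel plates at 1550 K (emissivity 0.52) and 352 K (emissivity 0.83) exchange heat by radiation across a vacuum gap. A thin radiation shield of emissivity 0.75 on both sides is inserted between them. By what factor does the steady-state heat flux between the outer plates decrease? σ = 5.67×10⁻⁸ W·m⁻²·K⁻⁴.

factor ≈ 1.78

Without shield: q₀ = σΔ(T⁴)/(1/ε₁+1/ε₂−1) with denominator 2.128.
With shield the two gaps are in series; the resistances add: (1/ε₁+1/ε_s−1)+(1/ε_s+1/ε₂−1) = 2.256+1.538 = 3.795.
Heat-flux ratio q₀/q = 3.795/2.128.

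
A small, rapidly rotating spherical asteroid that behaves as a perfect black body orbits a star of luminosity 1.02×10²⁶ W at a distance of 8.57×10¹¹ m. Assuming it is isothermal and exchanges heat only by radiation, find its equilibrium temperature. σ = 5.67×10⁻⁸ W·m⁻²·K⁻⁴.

T ≈ 83.5 K

First find the stellar flux at distance d: S = L/(4πd²) = 1.02×10²⁶/(4π·(8.57×10¹¹)²) = 11.05 W/m².
For an isothermal sphere, absorbed (1−a)S·πr² = emitted σ·4πr²·T⁴, so T⁴ = (1−a)S/(4σ).
T⁴ = 1.00·11.05/(4·5.67×10⁻⁸) = 4.873×10⁷ K⁴.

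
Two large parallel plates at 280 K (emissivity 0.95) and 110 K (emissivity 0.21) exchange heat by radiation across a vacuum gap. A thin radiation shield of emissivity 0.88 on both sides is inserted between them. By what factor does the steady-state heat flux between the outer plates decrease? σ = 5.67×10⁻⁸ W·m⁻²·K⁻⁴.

factor ≈ 1.26

Without shield: q₀ = σΔ(T⁴)/(1/ε₁+1/ε₂−1) with denominator 4.815.
With shield the two gaps are in series; the resistances add: (1/ε₁+1/ε_s−1)+(1/ε_s+1/ε₂−1) = 1.189+4.898 = 6.087.
Heat-flux ratio q₀/q = 6.087/4.815.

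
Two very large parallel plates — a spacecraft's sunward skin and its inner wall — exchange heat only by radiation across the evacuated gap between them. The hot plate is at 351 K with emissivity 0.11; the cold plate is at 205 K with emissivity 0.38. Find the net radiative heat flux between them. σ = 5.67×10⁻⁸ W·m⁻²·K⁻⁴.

q ≈ 70.9 W/m²

For two infinite grey parallel plates, q = σ(T₁⁴ − T₂⁴)/(1/ε₁ + 1/ε₂ − 1).
T₁⁴ − T₂⁴ = 1.518×10¹⁰ − 1.766×10⁹ = 1.341×10¹⁰ K⁴.
1/ε₁ + 1/ε₂ − 1 = 9.091 + 2.632 − 1 = 10.72.
q = 5.67×10⁻⁸ × 1.341×10¹⁰ / 10.72.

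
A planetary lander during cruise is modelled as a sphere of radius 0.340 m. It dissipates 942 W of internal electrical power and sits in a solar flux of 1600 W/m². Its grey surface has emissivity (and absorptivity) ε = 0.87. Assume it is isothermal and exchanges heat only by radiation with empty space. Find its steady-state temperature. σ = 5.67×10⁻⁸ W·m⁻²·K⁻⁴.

At steady state, absorbed solar power + internal power = radiated power.
Absorbed: α·S·A_cross = 0.87·1600·0.3632 = 505.5 W (cross-section πr²).
Total input = 505.5 + 942 = 1448 W.
Radiated: εσ·A_surf·T⁴ with A_surf = 4πr² = 1.453 m².
T⁴ = 1448/(0.87·5.67×10⁻⁸·1.453) = 2.020×10¹⁰ K⁴.

T ≈ 377 K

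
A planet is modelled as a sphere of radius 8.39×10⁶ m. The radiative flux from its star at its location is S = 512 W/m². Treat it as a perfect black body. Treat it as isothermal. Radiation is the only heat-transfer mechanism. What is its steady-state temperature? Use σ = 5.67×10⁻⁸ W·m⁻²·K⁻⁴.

At equilibrium, absorbed power = emitted power.
Absorbing cross-section = πr² = 2.211×10¹⁴ m²; emitting surface = 4πr² = 8.846×10¹⁴ m² (ratio 4).
S·A_cross = εσ·A_surf·T⁴  ⇒  T⁴ = S/(4σ).
T⁴ = 1.00·512/(4·5.67×10⁻⁸) = 2.257×10⁹ K⁴.
T = (2.257×10⁹)^(1/4).

T ≈ 218 K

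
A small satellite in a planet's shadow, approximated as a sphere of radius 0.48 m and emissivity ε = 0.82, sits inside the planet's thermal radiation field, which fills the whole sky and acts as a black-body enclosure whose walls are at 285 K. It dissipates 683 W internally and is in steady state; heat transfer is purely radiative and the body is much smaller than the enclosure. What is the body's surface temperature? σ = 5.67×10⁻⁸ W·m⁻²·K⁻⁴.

T ≈ 329 K

For a small grey body in a large enclosure, net radiated power = εσA(T⁴ − T_w⁴).
Steady state: P = εσA(T⁴ − T_w⁴) with A = 4πr² = 2.895 m².
T⁴ = P/(εσA) + T_w⁴ = 683/(0.82·5.67×10⁻⁸·2.895) + (285)⁴
    = 5.074×10⁹ + 6.598×10⁹ = 1.167×10¹⁰ K⁴.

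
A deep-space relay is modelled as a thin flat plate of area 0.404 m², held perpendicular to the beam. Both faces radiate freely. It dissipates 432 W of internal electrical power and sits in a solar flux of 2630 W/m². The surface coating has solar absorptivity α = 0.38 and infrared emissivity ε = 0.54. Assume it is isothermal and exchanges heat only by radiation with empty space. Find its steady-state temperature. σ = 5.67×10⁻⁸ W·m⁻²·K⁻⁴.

T ≈ 429 K

At steady state, absorbed solar power + internal power = radiated power.
Absorbed: α·S·A_cross = 0.38·2630·0.4040 = 403.8 W (cross-section A).
Total input = 403.8 + 432 = 835.8 W.
Radiated: εσ·A_surf·T⁴ with A_surf = 2A = 0.8080 m².
T⁴ = 835.8/(0.54·5.67×10⁻⁸·0.8080) = 3.378×10¹⁰ K⁴.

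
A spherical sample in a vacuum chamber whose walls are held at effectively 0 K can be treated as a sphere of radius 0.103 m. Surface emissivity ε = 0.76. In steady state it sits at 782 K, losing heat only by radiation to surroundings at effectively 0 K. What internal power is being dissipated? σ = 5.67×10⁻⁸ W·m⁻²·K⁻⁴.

P ≈ 2150 W

Steady state: P = εσA T⁴.
A = 4πr² = 0.1333 m²; T⁴ = (782)⁴ = 3.740×10¹¹ K⁴.
P = 0.76 × 5.67×10⁻⁸ × 0.1333 × 3.740×10¹¹.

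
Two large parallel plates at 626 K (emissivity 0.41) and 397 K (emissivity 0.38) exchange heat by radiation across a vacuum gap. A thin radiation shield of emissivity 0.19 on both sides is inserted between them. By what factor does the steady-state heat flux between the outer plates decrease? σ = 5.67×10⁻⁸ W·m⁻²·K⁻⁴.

Without shield: q₀ = σΔ(T⁴)/(1/ε₁+1/ε₂−1) with denominator 4.071.
With shield the two gaps are in series; the resistances add: (1/ε₁+1/ε_s−1)+(1/ε_s+1/ε₂−1) = 6.702+6.895 = 13.60.
Heat-flux ratio q₀/q = 13.60/4.071.

factor ≈ 3.34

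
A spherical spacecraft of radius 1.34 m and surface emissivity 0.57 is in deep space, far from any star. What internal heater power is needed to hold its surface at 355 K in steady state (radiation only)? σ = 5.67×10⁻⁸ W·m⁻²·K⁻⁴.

P = εσ·4πr²·T⁴.
4πr² = 22.56 m²; T⁴ = 1.588×10¹⁰ K⁴.
P = 0.57·5.67×10⁻⁸·22.56·1.588×10¹⁰.

P ≈ 11600 W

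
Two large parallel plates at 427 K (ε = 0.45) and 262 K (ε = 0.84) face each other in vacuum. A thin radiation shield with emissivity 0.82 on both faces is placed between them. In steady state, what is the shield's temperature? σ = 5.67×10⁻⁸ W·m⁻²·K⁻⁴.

T_s ≈ 351 K

In steady state the net flux on the hot side equals that on the cold side.
σ(T₁⁴−T_s⁴)/D₁ = σ(T_s⁴−T₂⁴)/D₂, with D₁ = 1/ε₁+1/ε_s−1 = 2.442, D₂ = 1/ε_s+1/ε₂−1 = 1.410.
Solve for T_s⁴: T_s⁴ = (D₂·T₁⁴ + D₁·T₂⁴)/(D₁+D₂) = 1.516×10¹⁰ K⁴.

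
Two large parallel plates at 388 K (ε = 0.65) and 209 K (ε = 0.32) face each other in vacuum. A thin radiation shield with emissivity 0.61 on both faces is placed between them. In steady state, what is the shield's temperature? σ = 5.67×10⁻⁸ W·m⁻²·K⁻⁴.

In steady state the net flux on the hot side equals that on the cold side.
σ(T₁⁴−T_s⁴)/D₁ = σ(T_s⁴−T₂⁴)/D₂, with D₁ = 1/ε₁+1/ε_s−1 = 2.178, D₂ = 1/ε_s+1/ε₂−1 = 3.764.
Solve for T_s⁴: T_s⁴ = (D₂·T₁⁴ + D₁·T₂⁴)/(D₁+D₂) = 1.506×10¹⁰ K⁴.

T_s ≈ 350 K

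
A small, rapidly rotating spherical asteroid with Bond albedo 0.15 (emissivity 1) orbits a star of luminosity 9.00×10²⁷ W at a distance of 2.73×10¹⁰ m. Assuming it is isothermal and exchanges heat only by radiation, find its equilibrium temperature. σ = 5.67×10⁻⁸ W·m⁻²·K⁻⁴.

T ≈ 1380 K

First find the stellar flux at distance d: S = L/(4πd²) = 9.00×10²⁷/(4π·(2.73×10¹⁰)²) = 9.610×10⁵ W/m².
For an isothermal sphere, absorbed (1−a)S·πr² = emitted σ·4πr²·T⁴, so T⁴ = (1−a)S/(4σ).
T⁴ = 0.850·9.610×10⁵/(4·5.67×10⁻⁸) = 3.601×10¹² K⁴.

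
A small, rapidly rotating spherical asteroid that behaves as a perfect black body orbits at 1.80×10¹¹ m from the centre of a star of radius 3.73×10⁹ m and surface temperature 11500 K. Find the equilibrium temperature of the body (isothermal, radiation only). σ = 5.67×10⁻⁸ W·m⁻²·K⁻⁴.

T ≈ 1170 K

The star's surface emits σT_*⁴; at distance d the flux is S = σT_*⁴(R_*/d)².
S = 5.67×10⁻⁸·(11500)⁴·(3.73×10⁹/1.80×10¹¹)² = 4.258×10⁵ W/m².
For an isothermal sphere T⁴ = (1−a)S/(4σ) = 1.878×10¹² K⁴.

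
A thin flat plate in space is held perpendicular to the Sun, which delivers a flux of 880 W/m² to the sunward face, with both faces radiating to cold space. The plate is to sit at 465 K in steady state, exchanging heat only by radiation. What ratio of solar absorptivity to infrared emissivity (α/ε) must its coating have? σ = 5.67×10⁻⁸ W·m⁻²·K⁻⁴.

α/ε ≈ 6.02

Balance: αS·A = εσ·2A·T⁴ ⇒ α/ε = 2σT⁴/S.
α/ε = 2·5.67×10⁻⁸·(465)⁴/880 = 2·5.67×10⁻⁸·4.675×10¹⁰/880.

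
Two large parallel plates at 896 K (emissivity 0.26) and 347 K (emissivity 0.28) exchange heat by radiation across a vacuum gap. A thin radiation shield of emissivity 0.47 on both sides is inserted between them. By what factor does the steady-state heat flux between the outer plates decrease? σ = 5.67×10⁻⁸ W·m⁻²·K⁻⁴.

Without shield: q₀ = σΔ(T⁴)/(1/ε₁+1/ε₂−1) with denominator 6.418.
With shield the two gaps are in series; the resistances add: (1/ε₁+1/ε_s−1)+(1/ε_s+1/ε₂−1) = 4.974+4.699 = 9.673.
Heat-flux ratio q₀/q = 9.673/6.418.

factor ≈ 1.51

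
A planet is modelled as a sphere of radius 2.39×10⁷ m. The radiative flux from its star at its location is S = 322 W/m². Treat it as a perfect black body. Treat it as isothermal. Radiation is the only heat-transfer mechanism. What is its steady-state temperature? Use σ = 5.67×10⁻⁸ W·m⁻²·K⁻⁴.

T ≈ 194 K

At equilibrium, absorbed power = emitted power.
Absorbing cross-section = πr² = 1.795×10¹⁵ m²; emitting surface = 4πr² = 7.178×10¹⁵ m² (ratio 4).
S·A_cross = εσ·A_surf·T⁴  ⇒  T⁴ = S/(4σ).
T⁴ = 1.00·322/(4·5.67×10⁻⁸) = 1.420×10⁹ K⁴.
T = (1.420×10⁹)^(1/4).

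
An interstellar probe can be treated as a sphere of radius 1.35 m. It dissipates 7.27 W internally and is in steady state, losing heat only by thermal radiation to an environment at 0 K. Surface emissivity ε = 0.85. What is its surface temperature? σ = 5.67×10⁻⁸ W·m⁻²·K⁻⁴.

Steady state: internal power = radiated power, P = εσA T⁴.
Radiating area A = 4πr² = 22.90 m².
T⁴ = P/(εσA) = 7.27/(0.85·5.67×10⁻⁸·22.90) = 6.587×10⁶ K⁴.
T = (6.587×10⁶)^(1/4).

T ≈ 50.7 K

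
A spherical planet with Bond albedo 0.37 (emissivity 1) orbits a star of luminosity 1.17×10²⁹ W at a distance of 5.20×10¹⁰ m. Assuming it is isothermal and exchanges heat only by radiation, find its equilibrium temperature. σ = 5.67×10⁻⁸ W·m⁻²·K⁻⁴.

T ≈ 1760 K

First find the stellar flux at distance d: S = L/(4πd²) = 1.17×10²⁹/(4π·(5.20×10¹⁰)²) = 3.443×10⁶ W/m².
For an isothermal sphere, absorbed (1−a)S·πr² = emitted σ·4πr²·T⁴, so T⁴ = (1−a)S/(4σ).
T⁴ = 0.630·3.443×10⁶/(4·5.67×10⁻⁸) = 9.565×10¹² K⁴.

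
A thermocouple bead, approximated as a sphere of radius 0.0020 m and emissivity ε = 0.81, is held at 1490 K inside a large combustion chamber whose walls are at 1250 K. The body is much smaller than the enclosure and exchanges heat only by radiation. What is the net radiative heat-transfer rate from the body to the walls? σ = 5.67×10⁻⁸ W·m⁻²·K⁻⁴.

For a small grey body in a large enclosure: P_net = εσA(T_body⁴ − T_wall⁴).
A = 4πr² = 5.027×10⁻⁵ m²; T_body⁴ − T_wall⁴ = 4.929×10¹² − 2.441×10¹² = 2.487×10¹² K⁴.
|P_net| = 0.81·5.67×10⁻⁸·5.027×10⁻⁵·2.487×10¹².

P_net ≈ 5.74 W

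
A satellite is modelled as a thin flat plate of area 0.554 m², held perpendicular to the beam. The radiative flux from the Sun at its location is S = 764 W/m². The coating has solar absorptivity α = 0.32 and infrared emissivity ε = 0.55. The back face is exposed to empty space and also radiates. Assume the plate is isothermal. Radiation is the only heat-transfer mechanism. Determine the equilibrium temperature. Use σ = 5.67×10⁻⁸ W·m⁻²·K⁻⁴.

At equilibrium, absorbed power = emitted power.
Absorbing cross-section = A = 0.5540 m²; emitting surface = 2A = 1.108 m² (ratio 2).
αS·A_cross = εσ·A_surf·T⁴  ⇒  T⁴ = αS/(ε·2σ).
T⁴ = 0.320·764/(0.55·2·5.67×10⁻⁸) = 3.920×10⁹ K⁴.
T = (3.920×10⁹)^(1/4).

T ≈ 250 K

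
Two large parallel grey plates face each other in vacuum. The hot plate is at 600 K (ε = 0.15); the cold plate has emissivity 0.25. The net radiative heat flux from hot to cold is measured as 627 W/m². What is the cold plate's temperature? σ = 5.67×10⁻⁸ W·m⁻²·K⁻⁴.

T₂ ≈ 388 K

q = σ(T₁⁴ − T₂⁴)/(1/ε₁ + 1/ε₂ − 1); denominator = 9.667.
T₂⁴ = T₁⁴ − q·(1/ε₁+1/ε₂−1)/σ = 1.296×10¹¹ − 627·9.667/5.67×10⁻⁸
    = 2.270×10¹⁰ K⁴.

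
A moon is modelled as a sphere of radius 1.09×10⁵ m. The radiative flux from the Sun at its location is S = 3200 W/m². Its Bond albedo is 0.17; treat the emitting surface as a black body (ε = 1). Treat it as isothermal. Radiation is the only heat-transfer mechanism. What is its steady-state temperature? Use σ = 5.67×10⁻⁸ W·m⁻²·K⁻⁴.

At equilibrium, absorbed power = emitted power.
Absorbing cross-section = πr² = 3.733×10¹⁰ m²; emitting surface = 4πr² = 1.493×10¹¹ m² (ratio 4).
(1−a)S·A_cross = εσ·A_surf·T⁴  ⇒  T⁴ = (1−a)S/(4σ).
T⁴ = 0.830·3200/(4·5.67×10⁻⁸) = 1.171×10¹⁰ K⁴.
T = (1.171×10¹⁰)^(1/4).

T ≈ 329 K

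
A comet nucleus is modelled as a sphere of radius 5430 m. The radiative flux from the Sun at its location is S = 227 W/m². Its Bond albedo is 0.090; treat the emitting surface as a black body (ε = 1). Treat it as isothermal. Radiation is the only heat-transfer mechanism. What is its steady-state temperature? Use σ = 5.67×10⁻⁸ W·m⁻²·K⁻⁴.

At equilibrium, absorbed power = emitted power.
Absorbing cross-section = πr² = 9.263×10⁷ m²; emitting surface = 4πr² = 3.705×10⁸ m² (ratio 4).
(1−a)S·A_cross = εσ·A_surf·T⁴  ⇒  T⁴ = (1−a)S/(4σ).
T⁴ = 0.910·227/(4·5.67×10⁻⁸) = 9.108×10⁸ K⁴.
T = (9.108×10⁸)^(1/4).

T ≈ 174 K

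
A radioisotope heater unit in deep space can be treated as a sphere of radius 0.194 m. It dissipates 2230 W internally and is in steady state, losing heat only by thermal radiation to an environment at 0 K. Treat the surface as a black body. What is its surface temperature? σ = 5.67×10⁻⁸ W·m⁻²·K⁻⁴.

Steady state: internal power = radiated power, P = εσA T⁴.
Radiating area A = 4πr² = 0.4729 m².
T⁴ = P/(εσA) = 2230/(1.0·5.67×10⁻⁸·0.4729) = 8.316×10¹⁰ K⁴.
T = (8.316×10¹⁰)^(1/4).

T ≈ 537 K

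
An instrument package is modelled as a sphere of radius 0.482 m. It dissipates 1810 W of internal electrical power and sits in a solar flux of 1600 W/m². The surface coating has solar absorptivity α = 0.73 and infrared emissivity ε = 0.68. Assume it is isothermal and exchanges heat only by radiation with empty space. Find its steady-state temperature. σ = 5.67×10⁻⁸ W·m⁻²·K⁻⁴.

At steady state, absorbed solar power + internal power = radiated power.
Absorbed: α·S·A_cross = 0.73·1600·0.7299 = 852.5 W (cross-section πr²).
Total input = 852.5 + 1810 = 2662 W.
Radiated: εσ·A_surf·T⁴ with A_surf = 4πr² = 2.919 m².
T⁴ = 2662/(0.68·5.67×10⁻⁸·2.919) = 2.365×10¹⁰ K⁴.

T ≈ 392 K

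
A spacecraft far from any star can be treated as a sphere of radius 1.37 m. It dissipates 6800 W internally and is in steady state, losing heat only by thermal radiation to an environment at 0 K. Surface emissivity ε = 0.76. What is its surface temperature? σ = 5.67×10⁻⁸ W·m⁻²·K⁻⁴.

T ≈ 286 K

Steady state: internal power = radiated power, P = εσA T⁴.
Radiating area A = 4πr² = 23.59 m².
T⁴ = P/(εσA) = 6800/(0.76·5.67×10⁻⁸·23.59) = 6.691×10⁹ K⁴.
T = (6.691×10⁹)^(1/4).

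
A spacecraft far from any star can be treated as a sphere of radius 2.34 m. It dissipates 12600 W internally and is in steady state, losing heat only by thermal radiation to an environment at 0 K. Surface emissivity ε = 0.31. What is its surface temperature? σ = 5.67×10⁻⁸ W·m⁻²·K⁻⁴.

T ≈ 319 K

Steady state: internal power = radiated power, P = εσA T⁴.
Radiating area A = 4πr² = 68.81 m².
T⁴ = P/(εσA) = 12600/(0.31·5.67×10⁻⁸·68.81) = 1.042×10¹⁰ K⁴.
T = (1.042×10¹⁰)^(1/4).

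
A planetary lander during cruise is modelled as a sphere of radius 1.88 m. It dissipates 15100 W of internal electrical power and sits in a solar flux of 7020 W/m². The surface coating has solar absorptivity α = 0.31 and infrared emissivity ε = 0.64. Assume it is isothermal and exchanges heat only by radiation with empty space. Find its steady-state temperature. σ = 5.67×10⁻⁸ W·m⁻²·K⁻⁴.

T ≈ 395 K

At steady state, absorbed solar power + internal power = radiated power.
Absorbed: α·S·A_cross = 0.31·7020·11.10 = 24160 W (cross-section πr²).
Total input = 24160 + 15100 = 39260 W.
Radiated: εσ·A_surf·T⁴ with A_surf = 4πr² = 44.41 m².
T⁴ = 39260/(0.64·5.67×10⁻⁸·44.41) = 2.436×10¹⁰ K⁴.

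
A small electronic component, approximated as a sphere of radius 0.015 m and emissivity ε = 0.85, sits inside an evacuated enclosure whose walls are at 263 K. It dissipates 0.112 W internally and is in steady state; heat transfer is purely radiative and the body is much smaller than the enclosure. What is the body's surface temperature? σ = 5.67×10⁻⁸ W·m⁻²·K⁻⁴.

T ≈ 274 K

For a small grey body in a large enclosure, net radiated power = εσA(T⁴ − T_w⁴).
Steady state: P = εσA(T⁴ − T_w⁴) with A = 4πr² = 0.002827 m².
T⁴ = P/(εσA) + T_w⁴ = 0.112/(0.85·5.67×10⁻⁸·0.002827) + (263)⁴
    = 8.219×10⁸ + 4.784×10⁹ = 5.606×10⁹ K⁴.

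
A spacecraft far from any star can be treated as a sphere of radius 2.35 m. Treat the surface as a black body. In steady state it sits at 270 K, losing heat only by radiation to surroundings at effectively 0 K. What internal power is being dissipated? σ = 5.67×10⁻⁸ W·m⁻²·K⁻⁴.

Steady state: P = εσA T⁴.
A = 4πr² = 69.40 m²; T⁴ = (270)⁴ = 5.314×10⁹ K⁴.
P = 1.0 × 5.67×10⁻⁸ × 69.40 × 5.314×10⁹.

P ≈ 20900 W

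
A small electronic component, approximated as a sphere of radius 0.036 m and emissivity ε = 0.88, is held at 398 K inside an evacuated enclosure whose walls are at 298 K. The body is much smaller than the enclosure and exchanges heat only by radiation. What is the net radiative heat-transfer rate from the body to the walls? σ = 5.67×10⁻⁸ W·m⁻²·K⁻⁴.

P_net ≈ 14.0 W

For a small grey body in a large enclosure: P_net = εσA(T_body⁴ − T_wall⁴).
A = 4πr² = 0.01629 m²; T_body⁴ − T_wall⁴ = 2.509×10¹⁰ − 7.886×10⁹ = 1.721×10¹⁰ K⁴.
|P_net| = 0.88·5.67×10⁻⁸·0.01629·1.721×10¹⁰.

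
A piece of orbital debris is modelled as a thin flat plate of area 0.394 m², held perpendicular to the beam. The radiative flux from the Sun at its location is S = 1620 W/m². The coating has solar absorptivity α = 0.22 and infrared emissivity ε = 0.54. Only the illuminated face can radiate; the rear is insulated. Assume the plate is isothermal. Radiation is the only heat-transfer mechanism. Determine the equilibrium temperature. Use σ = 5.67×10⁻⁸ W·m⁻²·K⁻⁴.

T ≈ 328 K

At equilibrium, absorbed power = emitted power.
Absorbing cross-section = A = 0.3940 m²; emitting surface = A = 0.3940 m² (ratio 1).
αS·A_cross = εσ·A_surf·T⁴  ⇒  T⁴ = αS/(ε·1σ).
T⁴ = 0.220·1620/(0.54·1·5.67×10⁻⁸) = 1.164×10¹⁰ K⁴.
T = (1.164×10¹⁰)^(1/4).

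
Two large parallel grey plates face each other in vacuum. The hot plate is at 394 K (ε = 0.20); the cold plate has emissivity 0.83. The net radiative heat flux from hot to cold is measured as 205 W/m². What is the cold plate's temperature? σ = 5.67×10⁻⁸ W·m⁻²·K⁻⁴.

T₂ ≈ 270 K

q = σ(T₁⁴ − T₂⁴)/(1/ε₁ + 1/ε₂ − 1); denominator = 5.205.
T₂⁴ = T₁⁴ − q·(1/ε₁+1/ε₂−1)/σ = 2.410×10¹⁰ − 205·5.205/5.67×10⁻⁸
    = 5.280×10⁹ K⁴.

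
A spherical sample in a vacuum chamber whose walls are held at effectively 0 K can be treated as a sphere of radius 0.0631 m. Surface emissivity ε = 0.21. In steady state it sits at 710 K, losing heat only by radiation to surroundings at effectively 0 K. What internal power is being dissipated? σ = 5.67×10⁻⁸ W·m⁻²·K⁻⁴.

P ≈ 151 W

Steady state: P = εσA T⁴.
A = 4πr² = 0.05003 m²; T⁴ = (710)⁴ = 2.541×10¹¹ K⁴.
P = 0.21 × 5.67×10⁻⁸ × 0.05003 × 2.541×10¹¹.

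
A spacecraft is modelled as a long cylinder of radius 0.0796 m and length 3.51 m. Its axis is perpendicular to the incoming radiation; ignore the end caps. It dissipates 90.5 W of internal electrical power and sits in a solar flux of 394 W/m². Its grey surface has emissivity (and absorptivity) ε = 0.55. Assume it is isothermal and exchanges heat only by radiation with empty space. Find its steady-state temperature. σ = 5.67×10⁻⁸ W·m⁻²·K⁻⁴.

At steady state, absorbed solar power + internal power = radiated power.
Absorbed: α·S·A_cross = 0.55·394·0.5588 = 121.1 W (cross-section 2rL).
Total input = 121.1 + 90.5 = 211.6 W.
Radiated: εσ·A_surf·T⁴ with A_surf = 2πrL = 1.755 m².
T⁴ = 211.6/(0.55·5.67×10⁻⁸·1.755) = 3.865×10⁹ K⁴.

T ≈ 249 K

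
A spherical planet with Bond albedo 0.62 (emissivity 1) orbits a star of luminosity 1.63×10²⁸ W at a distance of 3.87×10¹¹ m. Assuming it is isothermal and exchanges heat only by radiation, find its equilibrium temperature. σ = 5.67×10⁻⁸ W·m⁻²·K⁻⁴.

First find the stellar flux at distance d: S = L/(4πd²) = 1.63×10²⁸/(4π·(3.87×10¹¹)²) = 8661 W/m².
For an isothermal sphere, absorbed (1−a)S·πr² = emitted σ·4πr²·T⁴, so T⁴ = (1−a)S/(4σ).
T⁴ = 0.380·8661/(4·5.67×10⁻⁸) = 1.451×10¹⁰ K⁴.

T ≈ 347 K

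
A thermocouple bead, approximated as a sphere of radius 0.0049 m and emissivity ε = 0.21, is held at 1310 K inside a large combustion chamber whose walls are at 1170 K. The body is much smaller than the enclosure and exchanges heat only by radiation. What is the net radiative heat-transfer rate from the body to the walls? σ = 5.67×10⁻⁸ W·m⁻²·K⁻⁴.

For a small grey body in a large enclosure: P_net = εσA(T_body⁴ − T_wall⁴).
A = 4πr² = 3.017×10⁻⁴ m²; T_body⁴ − T_wall⁴ = 2.945×10¹² − 1.874×10¹² = 1.071×10¹² K⁴.
|P_net| = 0.21·5.67×10⁻⁸·3.017×10⁻⁴·1.071×10¹².

P_net ≈ 3.85 W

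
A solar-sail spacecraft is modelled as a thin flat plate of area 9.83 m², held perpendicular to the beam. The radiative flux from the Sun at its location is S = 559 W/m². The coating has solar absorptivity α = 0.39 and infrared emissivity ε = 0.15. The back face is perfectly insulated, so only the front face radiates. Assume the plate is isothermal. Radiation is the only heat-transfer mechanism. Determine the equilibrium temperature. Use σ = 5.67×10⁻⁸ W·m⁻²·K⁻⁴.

T ≈ 400 K

At equilibrium, absorbed power = emitted power.
Absorbing cross-section = A = 9.830 m²; emitting surface = A = 9.830 m² (ratio 1).
αS·A_cross = εσ·A_surf·T⁴  ⇒  T⁴ = αS/(ε·1σ).
T⁴ = 0.390·559/(0.15·1·5.67×10⁻⁸) = 2.563×10¹⁰ K⁴.
T = (2.563×10¹⁰)^(1/4).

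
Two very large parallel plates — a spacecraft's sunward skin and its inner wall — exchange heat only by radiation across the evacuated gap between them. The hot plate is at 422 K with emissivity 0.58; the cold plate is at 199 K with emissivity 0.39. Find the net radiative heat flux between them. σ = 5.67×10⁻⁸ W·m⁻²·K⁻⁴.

q ≈ 520 W/m²

For two infinite grey parallel plates, q = σ(T₁⁴ − T₂⁴)/(1/ε₁ + 1/ε₂ − 1).
T₁⁴ − T₂⁴ = 3.171×10¹⁰ − 1.568×10⁹ = 3.015×10¹⁰ K⁴.
1/ε₁ + 1/ε₂ − 1 = 1.724 + 2.564 − 1 = 3.288.
q = 5.67×10⁻⁸ × 3.015×10¹⁰ / 3.288.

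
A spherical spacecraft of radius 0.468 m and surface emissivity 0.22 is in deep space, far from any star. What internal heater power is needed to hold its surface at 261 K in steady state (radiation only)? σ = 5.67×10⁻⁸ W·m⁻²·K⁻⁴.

P ≈ 159 W

P = εσ·4πr²·T⁴.
4πr² = 2.752 m²; T⁴ = 4.640×10⁹ K⁴.
P = 0.22·5.67×10⁻⁸·2.752·4.640×10⁹.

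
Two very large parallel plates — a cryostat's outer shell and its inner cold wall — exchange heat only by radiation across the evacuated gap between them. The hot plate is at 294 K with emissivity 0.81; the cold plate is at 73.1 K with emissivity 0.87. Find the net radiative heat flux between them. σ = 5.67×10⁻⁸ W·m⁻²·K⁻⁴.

q ≈ 305 W/m²

For two infinite grey parallel plates, q = σ(T₁⁴ − T₂⁴)/(1/ε₁ + 1/ε₂ − 1).
T₁⁴ − T₂⁴ = 7.471×10⁹ − 2.855×10⁷ = 7.443×10⁹ K⁴.
1/ε₁ + 1/ε₂ − 1 = 1.235 + 1.149 − 1 = 1.384.
q = 5.67×10⁻⁸ × 7.443×10⁹ / 1.384.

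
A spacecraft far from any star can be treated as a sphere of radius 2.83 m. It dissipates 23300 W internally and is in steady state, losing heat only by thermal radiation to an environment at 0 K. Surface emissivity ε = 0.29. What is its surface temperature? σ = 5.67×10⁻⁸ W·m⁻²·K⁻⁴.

Steady state: internal power = radiated power, P = εσA T⁴.
Radiating area A = 4πr² = 100.6 m².
T⁴ = P/(εσA) = 23300/(0.29·5.67×10⁻⁸·100.6) = 1.408×10¹⁰ K⁴.
T = (1.408×10¹⁰)^(1/4).

T ≈ 344 K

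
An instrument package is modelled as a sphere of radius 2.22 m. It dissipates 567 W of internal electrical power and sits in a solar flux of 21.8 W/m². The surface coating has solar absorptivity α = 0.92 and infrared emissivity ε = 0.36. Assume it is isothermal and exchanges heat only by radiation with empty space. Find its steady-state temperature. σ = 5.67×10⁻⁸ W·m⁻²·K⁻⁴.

At steady state, absorbed solar power + internal power = radiated power.
Absorbed: α·S·A_cross = 0.92·21.8·15.48 = 310.5 W (cross-section πr²).
Total input = 310.5 + 567 = 877.5 W.
Radiated: εσ·A_surf·T⁴ with A_surf = 4πr² = 61.93 m².
T⁴ = 877.5/(0.36·5.67×10⁻⁸·61.93) = 6.942×10⁸ K⁴.

T ≈ 162 K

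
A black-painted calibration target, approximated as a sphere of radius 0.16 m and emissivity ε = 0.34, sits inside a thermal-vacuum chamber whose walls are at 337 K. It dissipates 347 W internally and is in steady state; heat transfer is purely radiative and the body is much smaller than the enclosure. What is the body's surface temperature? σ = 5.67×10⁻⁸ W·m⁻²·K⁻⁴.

T ≈ 512 K

For a small grey body in a large enclosure, net radiated power = εσA(T⁴ − T_w⁴).
Steady state: P = εσA(T⁴ − T_w⁴) with A = 4πr² = 0.3217 m².
T⁴ = P/(εσA) + T_w⁴ = 347/(0.34·5.67×10⁻⁸·0.3217) + (337)⁴
    = 5.595×10¹⁰ + 1.290×10¹⁰ = 6.885×10¹⁰ K⁴.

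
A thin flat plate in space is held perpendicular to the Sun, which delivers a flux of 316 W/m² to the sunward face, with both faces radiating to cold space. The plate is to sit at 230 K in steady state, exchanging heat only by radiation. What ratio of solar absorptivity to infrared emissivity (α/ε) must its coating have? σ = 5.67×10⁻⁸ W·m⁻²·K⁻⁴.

α/ε ≈ 1.00

Balance: αS·A = εσ·2A·T⁴ ⇒ α/ε = 2σT⁴/S.
α/ε = 2·5.67×10⁻⁸·(230)⁴/316 = 2·5.67×10⁻⁸·2.798×10⁹/316.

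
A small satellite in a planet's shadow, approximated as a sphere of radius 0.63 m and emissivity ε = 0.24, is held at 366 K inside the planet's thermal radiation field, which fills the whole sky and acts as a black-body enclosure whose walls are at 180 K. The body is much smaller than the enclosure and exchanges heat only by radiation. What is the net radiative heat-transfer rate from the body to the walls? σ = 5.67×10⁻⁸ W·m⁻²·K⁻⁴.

For a small grey body in a large enclosure: P_net = εσA(T_body⁴ − T_wall⁴).
A = 4πr² = 4.988 m²; T_body⁴ − T_wall⁴ = 1.794×10¹⁰ − 1.050×10⁹ = 1.689×10¹⁰ K⁴.
|P_net| = 0.24·5.67×10⁻⁸·4.988·1.689×10¹⁰.

P_net ≈ 1150 W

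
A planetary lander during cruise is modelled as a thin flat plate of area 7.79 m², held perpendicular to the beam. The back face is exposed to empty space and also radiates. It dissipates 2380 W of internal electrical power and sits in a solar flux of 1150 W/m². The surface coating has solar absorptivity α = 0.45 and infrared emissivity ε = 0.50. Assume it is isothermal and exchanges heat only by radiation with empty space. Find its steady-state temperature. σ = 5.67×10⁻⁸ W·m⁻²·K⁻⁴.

T ≈ 347 K

At steady state, absorbed solar power + internal power = radiated power.
Absorbed: α·S·A_cross = 0.45·1150·7.790 = 4031 W (cross-section A).
Total input = 4031 + 2380 = 6411 W.
Radiated: εσ·A_surf·T⁴ with A_surf = 2A = 15.58 m².
T⁴ = 6411/(0.50·5.67×10⁻⁸·15.58) = 1.452×10¹⁰ K⁴.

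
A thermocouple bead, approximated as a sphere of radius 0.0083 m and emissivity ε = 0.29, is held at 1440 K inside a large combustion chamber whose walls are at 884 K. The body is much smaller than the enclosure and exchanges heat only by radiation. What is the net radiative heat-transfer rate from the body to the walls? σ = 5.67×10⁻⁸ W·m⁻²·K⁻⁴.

For a small grey body in a large enclosure: P_net = εσA(T_body⁴ − T_wall⁴).
A = 4πr² = 8.657×10⁻⁴ m²; T_body⁴ − T_wall⁴ = 4.300×10¹² − 6.107×10¹¹ = 3.689×10¹² K⁴.
|P_net| = 0.29·5.67×10⁻⁸·8.657×10⁻⁴·3.689×10¹².

P_net ≈ 52.5 W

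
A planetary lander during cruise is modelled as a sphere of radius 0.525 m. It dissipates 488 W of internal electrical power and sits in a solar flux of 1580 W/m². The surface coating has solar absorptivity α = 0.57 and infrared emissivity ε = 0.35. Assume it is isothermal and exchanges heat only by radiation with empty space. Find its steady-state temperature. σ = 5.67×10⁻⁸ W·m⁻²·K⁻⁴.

At steady state, absorbed solar power + internal power = radiated power.
Absorbed: α·S·A_cross = 0.57·1580·0.8659 = 779.8 W (cross-section πr²).
Total input = 779.8 + 488 = 1268 W.
Radiated: εσ·A_surf·T⁴ with A_surf = 4πr² = 3.464 m².
T⁴ = 1268/(0.35·5.67×10⁻⁸·3.464) = 1.845×10¹⁰ K⁴.

T ≈ 369 K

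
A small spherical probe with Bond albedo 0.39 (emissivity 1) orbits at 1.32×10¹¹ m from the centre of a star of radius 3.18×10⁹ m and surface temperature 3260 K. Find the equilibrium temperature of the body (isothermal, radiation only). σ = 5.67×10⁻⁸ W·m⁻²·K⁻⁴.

The star's surface emits σT_*⁴; at distance d the flux is S = σT_*⁴(R_*/d)².
S = 5.67×10⁻⁸·(3260)⁴·(3.18×10⁹/1.32×10¹¹)² = 3717 W/m².
For an isothermal sphere T⁴ = (1−a)S/(4σ) = 9.996×10⁹ K⁴.

T ≈ 316 K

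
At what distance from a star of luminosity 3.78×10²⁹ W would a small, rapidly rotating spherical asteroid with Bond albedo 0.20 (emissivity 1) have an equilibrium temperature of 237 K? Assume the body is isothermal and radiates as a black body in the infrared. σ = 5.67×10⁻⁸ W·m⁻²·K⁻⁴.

For an isothermal black-emitting sphere, (1−a)S·πr² = σ·4πr²·T⁴ ⇒ S = 4σT⁴/(1−a).
S = 4·5.67×10⁻⁸·(237)⁴/0.800 = 894.4 W/m².
Flux falls as S = L/(4πd²), so d = √(L/(4πS)) = √(3.78×10²⁹/(4π·894.4)).

d ≈ 5.80×10¹² m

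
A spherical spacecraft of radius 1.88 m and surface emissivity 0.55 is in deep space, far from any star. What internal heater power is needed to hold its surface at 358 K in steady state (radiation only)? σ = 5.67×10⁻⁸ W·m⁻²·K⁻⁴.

P = εσ·4πr²·T⁴.
4πr² = 44.41 m²; T⁴ = 1.643×10¹⁰ K⁴.
P = 0.55·5.67×10⁻⁸·44.41·1.643×10¹⁰.

P ≈ 22800 W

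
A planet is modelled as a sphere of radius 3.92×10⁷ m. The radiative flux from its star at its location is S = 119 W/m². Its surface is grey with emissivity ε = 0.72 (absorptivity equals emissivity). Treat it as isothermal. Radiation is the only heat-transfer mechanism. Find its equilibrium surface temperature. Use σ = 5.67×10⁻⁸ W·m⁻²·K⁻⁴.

T ≈ 151 K

At equilibrium, absorbed power = emitted power.
Absorbing cross-section = πr² = 4.827×10¹⁵ m²; emitting surface = 4πr² = 1.931×10¹⁶ m² (ratio 4).
εS·A_cross = εσ·A_surf·T⁴  ⇒  T⁴ = S/(4σ)   (ε cancels).
T⁴ = 119/(4·5.67×10⁻⁸) = 5.247×10⁸ K⁴.
T = (5.247×10⁸)^(1/4).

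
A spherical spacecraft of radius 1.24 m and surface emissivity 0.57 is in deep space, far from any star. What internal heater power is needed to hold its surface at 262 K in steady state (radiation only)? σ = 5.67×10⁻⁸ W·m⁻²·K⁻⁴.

P = εσ·4πr²·T⁴.
4πr² = 19.32 m²; T⁴ = 4.712×10⁹ K⁴.
P = 0.57·5.67×10⁻⁸·19.32·4.712×10⁹.

P ≈ 2940 W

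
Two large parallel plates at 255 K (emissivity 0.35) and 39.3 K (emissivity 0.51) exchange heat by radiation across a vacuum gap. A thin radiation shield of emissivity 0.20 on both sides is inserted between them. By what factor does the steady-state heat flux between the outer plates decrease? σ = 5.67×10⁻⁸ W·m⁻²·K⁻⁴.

factor ≈ 3.36

Without shield: q₀ = σΔ(T⁴)/(1/ε₁+1/ε₂−1) with denominator 3.818.
With shield the two gaps are in series; the resistances add: (1/ε₁+1/ε_s−1)+(1/ε_s+1/ε₂−1) = 6.857+5.961 = 12.82.
Heat-flux ratio q₀/q = 12.82/3.818.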